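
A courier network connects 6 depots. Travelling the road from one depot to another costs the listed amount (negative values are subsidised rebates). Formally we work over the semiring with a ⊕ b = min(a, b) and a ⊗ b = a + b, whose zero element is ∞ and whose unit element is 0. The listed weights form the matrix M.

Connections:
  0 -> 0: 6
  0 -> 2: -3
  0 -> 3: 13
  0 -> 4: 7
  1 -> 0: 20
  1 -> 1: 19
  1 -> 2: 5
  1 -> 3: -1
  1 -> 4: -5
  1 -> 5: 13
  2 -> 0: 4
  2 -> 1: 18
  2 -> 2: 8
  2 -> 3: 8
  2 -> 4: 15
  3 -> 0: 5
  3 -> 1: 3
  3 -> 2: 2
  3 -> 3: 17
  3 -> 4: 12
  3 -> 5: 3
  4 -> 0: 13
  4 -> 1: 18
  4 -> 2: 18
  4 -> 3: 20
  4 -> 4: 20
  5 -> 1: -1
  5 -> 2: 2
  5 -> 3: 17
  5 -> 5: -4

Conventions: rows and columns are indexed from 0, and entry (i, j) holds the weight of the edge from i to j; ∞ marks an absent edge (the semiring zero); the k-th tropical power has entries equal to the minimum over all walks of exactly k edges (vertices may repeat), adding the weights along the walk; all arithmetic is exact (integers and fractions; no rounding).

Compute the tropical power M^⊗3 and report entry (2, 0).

M^⊗2:
  [1, 15, 3, 5, 12, 16]
  [4, 2, 1, 13, 11, 2]
  [10, 11, 1, 16, 11, 11]
  [6, 2, 2, 2, -2, -1]
  [19, 23, 10, 17, 13, 23]
  [6, -5, -2, -2, -6, -8]
M^⊗3:
  [7, 8, -2, 11, 8, 8]
  [5, 1, 1, 1, -3, -2]
  [5, 10, 7, 9, 6, 7]
  [6, -2, 1, 1, -3, -5]
  [14, 20, 16, 18, 18, 19]
  [2, -9, -6, -6, -10, -12]
Key observation: the optimum is the walk 2->0->2->0, with weight 4 + (-3) + 4 = 5.
Optimal value attained by: walk 2->0->2->0.
Answer: (M^⊗3)[2][0] = 5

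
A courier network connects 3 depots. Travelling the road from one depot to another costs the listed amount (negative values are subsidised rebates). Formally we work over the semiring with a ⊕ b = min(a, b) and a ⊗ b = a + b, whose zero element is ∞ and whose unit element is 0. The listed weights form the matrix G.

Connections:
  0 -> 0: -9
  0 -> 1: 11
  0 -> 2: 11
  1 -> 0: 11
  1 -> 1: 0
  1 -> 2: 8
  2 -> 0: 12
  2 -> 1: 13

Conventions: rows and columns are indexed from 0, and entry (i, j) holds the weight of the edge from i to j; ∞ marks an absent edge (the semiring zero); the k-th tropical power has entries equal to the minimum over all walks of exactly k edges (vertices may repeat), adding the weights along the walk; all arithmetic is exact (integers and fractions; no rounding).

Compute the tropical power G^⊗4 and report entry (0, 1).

G^⊗2:
  [-18, 2, 2]
  [2, 0, 8]
  [3, 13, 21]
G^⊗3:
  [-27, -7, -7]
  [-7, 0, 8]
  [-6, 13, 14]
G^⊗4:
  [-36, -16, -16]
  [-16, 0, 4]
  [-15, 5, 5]
Key observation: the optimum is the walk 0->0->0->0->1, with weight (-9) + (-9) + (-9) + 11 = -16.
Optimal value attained by: walk 0->0->0->0->1.
Answer: (G^⊗4)[0][1] = -16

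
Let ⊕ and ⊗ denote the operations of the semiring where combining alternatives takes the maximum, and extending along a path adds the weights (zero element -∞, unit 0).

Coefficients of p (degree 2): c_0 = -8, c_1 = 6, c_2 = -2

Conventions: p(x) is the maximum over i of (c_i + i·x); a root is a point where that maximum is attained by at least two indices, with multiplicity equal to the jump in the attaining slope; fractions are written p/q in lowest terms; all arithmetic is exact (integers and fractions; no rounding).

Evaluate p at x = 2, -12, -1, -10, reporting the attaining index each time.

p(2) = max(-8+0·2=-8, 6+1·2=8, -2+2·2=2) = 8 (attained by i=1)
p(-12) = max(-8+0·(-12)=-8, 6+1·(-12)=-6, -2+2·(-12)=-26) = -6 (attained by i=1)
p(-1) = max(-8+0·(-1)=-8, 6+1·(-1)=5, -2+2·(-1)=-4) = 5 (attained by i=1)
p(-10) = max(-8+0·(-10)=-8, 6+1·(-10)=-4, -2+2·(-10)=-22) = -4 (attained by i=1)
Answer: p(2) = 8; p(-12) = -6; p(-1) = 5; p(-10) = -4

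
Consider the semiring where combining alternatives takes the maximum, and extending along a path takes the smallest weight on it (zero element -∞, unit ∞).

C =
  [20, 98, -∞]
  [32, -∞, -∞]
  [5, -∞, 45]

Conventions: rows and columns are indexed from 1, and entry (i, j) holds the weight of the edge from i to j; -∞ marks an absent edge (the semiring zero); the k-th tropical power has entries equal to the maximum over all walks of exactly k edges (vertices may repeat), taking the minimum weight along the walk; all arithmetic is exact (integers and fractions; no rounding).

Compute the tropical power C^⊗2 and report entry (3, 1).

C^⊗2:
  [32, 20, -∞]
  [20, 32, -∞]
  [5, 5, 45]
Key observation: the optimum is the walk 3->1->1, with weight 5 min 20 = 5.
Optimal value attained by: walk 3->1->1.
Answer: (C^⊗2)[3][1] = 5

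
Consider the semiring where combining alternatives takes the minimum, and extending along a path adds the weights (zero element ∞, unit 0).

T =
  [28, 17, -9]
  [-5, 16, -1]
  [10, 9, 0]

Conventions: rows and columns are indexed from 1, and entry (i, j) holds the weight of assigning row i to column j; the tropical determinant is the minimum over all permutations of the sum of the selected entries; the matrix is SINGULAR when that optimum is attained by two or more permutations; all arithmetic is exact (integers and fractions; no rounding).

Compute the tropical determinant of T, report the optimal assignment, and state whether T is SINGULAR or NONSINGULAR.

σ = (1, 2, 3): 28 + 16 + 0 = 44
σ = (1, 3, 2): 28 + (-1) + 9 = 36
σ = (2, 1, 3): 17 + (-5) + 0 = 12
σ = (2, 3, 1): 17 + (-1) + 10 = 26
σ = (3, 1, 2): (-9) + (-5) + 9 = -5
σ = (3, 2, 1): (-9) + 16 + 10 = 17
Optimal value attained by: σ = (3, 1, 2).
Answer: det⊕(T) = -5; verdict: NONSINGULAR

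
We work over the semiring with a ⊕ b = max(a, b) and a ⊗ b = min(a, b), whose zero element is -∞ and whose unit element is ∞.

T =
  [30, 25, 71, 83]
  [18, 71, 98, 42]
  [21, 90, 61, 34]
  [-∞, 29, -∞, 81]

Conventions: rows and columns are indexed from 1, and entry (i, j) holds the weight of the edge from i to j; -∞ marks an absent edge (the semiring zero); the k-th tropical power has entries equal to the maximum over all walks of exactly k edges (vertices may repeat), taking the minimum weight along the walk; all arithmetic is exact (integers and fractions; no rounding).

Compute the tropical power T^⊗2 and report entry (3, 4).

T^⊗2:
  [30, 71, 61, 81]
  [21, 90, 71, 42]
  [21, 71, 90, 42]
  [18, 29, 29, 81]
Key observation: the optimum is the walk 3->2->4, with weight 90 min 42 = 42.
Optimal value attained by: walk 3->2->4.
Answer: (T^⊗2)[3][4] = 42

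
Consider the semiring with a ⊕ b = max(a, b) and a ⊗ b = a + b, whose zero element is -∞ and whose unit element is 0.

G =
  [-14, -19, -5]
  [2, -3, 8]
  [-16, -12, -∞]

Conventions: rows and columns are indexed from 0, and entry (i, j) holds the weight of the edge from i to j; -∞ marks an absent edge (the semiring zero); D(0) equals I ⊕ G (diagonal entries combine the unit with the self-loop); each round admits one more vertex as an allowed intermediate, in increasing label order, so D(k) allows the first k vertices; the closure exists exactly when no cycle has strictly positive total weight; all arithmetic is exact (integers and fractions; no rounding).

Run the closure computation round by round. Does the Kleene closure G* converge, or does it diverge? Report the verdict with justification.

D(0):
  [0, -19, -5]
  [2, 0, 8]
  [-16, -12, 0]
D(1):
  [0, -19, -5]
  [2, 0, 8]
  [-16, -12, 0]
D(2):
  [0, -19, -5]
  [2, 0, 8]
  [-10, -12, 0]
D(3):
  [0, -17, -5]
  [2, 0, 8]
  [-10, -12, 0]
Key observation: every diagonal entry stays at the unit through all rounds, so no improving cycle exists.
Answer: CONVERGES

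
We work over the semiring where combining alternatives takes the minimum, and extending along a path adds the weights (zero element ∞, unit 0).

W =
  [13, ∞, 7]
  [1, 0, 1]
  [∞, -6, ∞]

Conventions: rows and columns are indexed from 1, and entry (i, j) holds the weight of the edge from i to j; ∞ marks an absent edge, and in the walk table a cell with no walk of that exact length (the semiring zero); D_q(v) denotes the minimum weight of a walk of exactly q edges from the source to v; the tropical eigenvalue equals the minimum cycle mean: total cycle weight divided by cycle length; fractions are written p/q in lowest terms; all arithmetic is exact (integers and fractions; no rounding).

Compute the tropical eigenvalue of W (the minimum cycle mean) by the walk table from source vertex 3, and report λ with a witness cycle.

q=0: [∞, ∞, 0]
q=1: [∞, -6, ∞]
q=2: [-5, -6, -5]
q=3: [-5, -11, -5]
Optimal cycle mean attained by: cycle 2->3->2, total 1 + (-6), length 2.
Answer: λ = -5/2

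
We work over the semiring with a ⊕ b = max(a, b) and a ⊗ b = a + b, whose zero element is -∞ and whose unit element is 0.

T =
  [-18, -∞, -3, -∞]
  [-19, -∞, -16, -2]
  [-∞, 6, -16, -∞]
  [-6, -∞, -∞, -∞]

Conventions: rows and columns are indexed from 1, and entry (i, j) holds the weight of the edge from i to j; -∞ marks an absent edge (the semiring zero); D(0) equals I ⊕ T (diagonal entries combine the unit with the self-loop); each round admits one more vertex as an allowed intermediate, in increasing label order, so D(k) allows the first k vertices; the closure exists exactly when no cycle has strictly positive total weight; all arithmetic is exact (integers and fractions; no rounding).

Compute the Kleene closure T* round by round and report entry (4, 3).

D(0):
  [0, -∞, -3, -∞]
  [-19, 0, -16, -2]
  [-∞, 6, 0, -∞]
  [-6, -∞, -∞, 0]
D(1):
  [0, -∞, -3, -∞]
  [-19, 0, -16, -2]
  [-∞, 6, 0, -∞]
  [-6, -∞, -9, 0]
D(2):
  [0, -∞, -3, -∞]
  [-19, 0, -16, -2]
  [-13, 6, 0, 4]
  [-6, -∞, -9, 0]
D(3):
  [0, 3, -3, 1]
  [-19, 0, -16, -2]
  [-13, 6, 0, 4]
  [-6, -3, -9, 0]
D(4):
  [0, 3, -3, 1]
  [-8, 0, -11, -2]
  [-2, 6, 0, 4]
  [-6, -3, -9, 0]
Answer: T*[4][3] = -9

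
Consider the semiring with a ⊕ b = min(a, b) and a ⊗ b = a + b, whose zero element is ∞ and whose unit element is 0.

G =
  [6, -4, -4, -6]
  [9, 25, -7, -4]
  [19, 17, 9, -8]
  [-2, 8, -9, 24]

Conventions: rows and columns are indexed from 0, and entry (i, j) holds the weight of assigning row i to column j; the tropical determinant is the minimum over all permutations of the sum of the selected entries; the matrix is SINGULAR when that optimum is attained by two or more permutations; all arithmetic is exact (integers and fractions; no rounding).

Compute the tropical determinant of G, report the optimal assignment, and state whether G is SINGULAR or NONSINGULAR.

σ = (0, 1, 2, 3): 6 + 25 + 9 + 24 = 64
σ = (0, 1, 3, 2): 6 + 25 + (-8) + (-9) = 14
σ = (0, 2, 1, 3): 6 + (-7) + 17 + 24 = 40
σ = (0, 2, 3, 1): 6 + (-7) + (-8) + 8 = -1
σ = (0, 3, 1, 2): 6 + (-4) + 17 + (-9) = 10
σ = (0, 3, 2, 1): 6 + (-4) + 9 + 8 = 19
σ = (1, 0, 2, 3): (-4) + 9 + 9 + 24 = 38
σ = (1, 0, 3, 2): (-4) + 9 + (-8) + (-9) = -12
σ = (1, 2, 0, 3): (-4) + (-7) + 19 + 24 = 32
σ = (1, 2, 3, 0): (-4) + (-7) + (-8) + (-2) = -21
σ = (1, 3, 0, 2): (-4) + (-4) + 19 + (-9) = 2
σ = (1, 3, 2, 0): (-4) + (-4) + 9 + (-2) = -1
σ = (2, 0, 1, 3): (-4) + 9 + 17 + 24 = 46
σ = (2, 0, 3, 1): (-4) + 9 + (-8) + 8 = 5
σ = (2, 1, 0, 3): (-4) + 25 + 19 + 24 = 64
σ = (2, 1, 3, 0): (-4) + 25 + (-8) + (-2) = 11
σ = (2, 3, 0, 1): (-4) + (-4) + 19 + 8 = 19
σ = (2, 3, 1, 0): (-4) + (-4) + 17 + (-2) = 7
σ = (3, 0, 1, 2): (-6) + 9 + 17 + (-9) = 11
σ = (3, 0, 2, 1): (-6) + 9 + 9 + 8 = 20
σ = (3, 1, 0, 2): (-6) + 25 + 19 + (-9) = 29
σ = (3, 1, 2, 0): (-6) + 25 + 9 + (-2) = 26
σ = (3, 2, 0, 1): (-6) + (-7) + 19 + 8 = 14
σ = (3, 2, 1, 0): (-6) + (-7) + 17 + (-2) = 2
Optimal value attained by: σ = (1, 2, 3, 0).
Answer: det⊕(G) = -21; verdict: NONSINGULAR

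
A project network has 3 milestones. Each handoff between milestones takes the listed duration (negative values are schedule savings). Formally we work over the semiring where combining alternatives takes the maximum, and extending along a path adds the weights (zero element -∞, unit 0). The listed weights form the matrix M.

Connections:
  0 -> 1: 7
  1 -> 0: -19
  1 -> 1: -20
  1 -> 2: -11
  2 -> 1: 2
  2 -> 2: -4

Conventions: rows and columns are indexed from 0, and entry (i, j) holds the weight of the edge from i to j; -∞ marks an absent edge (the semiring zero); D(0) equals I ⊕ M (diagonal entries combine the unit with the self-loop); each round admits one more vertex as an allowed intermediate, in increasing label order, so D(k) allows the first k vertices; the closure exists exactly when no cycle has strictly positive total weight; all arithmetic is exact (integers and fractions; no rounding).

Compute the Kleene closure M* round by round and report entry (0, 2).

D(0):
  [0, 7, -∞]
  [-19, 0, -11]
  [-∞, 2, 0]
D(1):
  [0, 7, -∞]
  [-19, 0, -11]
  [-∞, 2, 0]
D(2):
  [0, 7, -4]
  [-19, 0, -11]
  [-17, 2, 0]
D(3):
  [0, 7, -4]
  [-19, 0, -11]
  [-17, 2, 0]
Answer: M*[0][2] = -4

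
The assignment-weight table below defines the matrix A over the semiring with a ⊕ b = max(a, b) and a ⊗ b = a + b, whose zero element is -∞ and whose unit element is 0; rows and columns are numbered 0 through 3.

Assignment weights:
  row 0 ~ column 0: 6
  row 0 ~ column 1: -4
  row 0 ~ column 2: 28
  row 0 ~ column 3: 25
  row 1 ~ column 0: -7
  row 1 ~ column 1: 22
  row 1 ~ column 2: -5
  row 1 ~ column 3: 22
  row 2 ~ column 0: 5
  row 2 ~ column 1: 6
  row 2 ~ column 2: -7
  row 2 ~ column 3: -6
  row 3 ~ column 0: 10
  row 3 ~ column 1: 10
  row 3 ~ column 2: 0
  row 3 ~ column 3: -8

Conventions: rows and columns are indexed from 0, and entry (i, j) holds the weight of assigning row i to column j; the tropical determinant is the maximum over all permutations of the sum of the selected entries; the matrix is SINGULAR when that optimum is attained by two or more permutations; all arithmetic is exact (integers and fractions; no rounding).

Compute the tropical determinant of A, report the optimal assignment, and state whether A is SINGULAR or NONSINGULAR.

σ = (0, 1, 2, 3): 6 + 22 + (-7) + (-8) = 13
σ = (0, 1, 3, 2): 6 + 22 + (-6) + 0 = 22
σ = (0, 2, 1, 3): 6 + (-5) + 6 + (-8) = -1
σ = (0, 2, 3, 1): 6 + (-5) + (-6) + 10 = 5
σ = (0, 3, 1, 2): 6 + 22 + 6 + 0 = 34
σ = (0, 3, 2, 1): 6 + 22 + (-7) + 10 = 31
σ = (1, 0, 2, 3): (-4) + (-7) + (-7) + (-8) = -26
σ = (1, 0, 3, 2): (-4) + (-7) + (-6) + 0 = -17
σ = (1, 2, 0, 3): (-4) + (-5) + 5 + (-8) = -12
σ = (1, 2, 3, 0): (-4) + (-5) + (-6) + 10 = -5
σ = (1, 3, 0, 2): (-4) + 22 + 5 + 0 = 23
σ = (1, 3, 2, 0): (-4) + 22 + (-7) + 10 = 21
σ = (2, 0, 1, 3): 28 + (-7) + 6 + (-8) = 19
σ = (2, 0, 3, 1): 28 + (-7) + (-6) + 10 = 25
σ = (2, 1, 0, 3): 28 + 22 + 5 + (-8) = 47
σ = (2, 1, 3, 0): 28 + 22 + (-6) + 10 = 54
σ = (2, 3, 0, 1): 28 + 22 + 5 + 10 = 65
σ = (2, 3, 1, 0): 28 + 22 + 6 + 10 = 66
σ = (3, 0, 1, 2): 25 + (-7) + 6 + 0 = 24
σ = (3, 0, 2, 1): 25 + (-7) + (-7) + 10 = 21
σ = (3, 1, 0, 2): 25 + 22 + 5 + 0 = 52
σ = (3, 1, 2, 0): 25 + 22 + (-7) + 10 = 50
σ = (3, 2, 0, 1): 25 + (-5) + 5 + 10 = 35
σ = (3, 2, 1, 0): 25 + (-5) + 6 + 10 = 36
Optimal value attained by: σ = (2, 3, 1, 0).
Answer: det⊕(A) = 66; verdict: NONSINGULAR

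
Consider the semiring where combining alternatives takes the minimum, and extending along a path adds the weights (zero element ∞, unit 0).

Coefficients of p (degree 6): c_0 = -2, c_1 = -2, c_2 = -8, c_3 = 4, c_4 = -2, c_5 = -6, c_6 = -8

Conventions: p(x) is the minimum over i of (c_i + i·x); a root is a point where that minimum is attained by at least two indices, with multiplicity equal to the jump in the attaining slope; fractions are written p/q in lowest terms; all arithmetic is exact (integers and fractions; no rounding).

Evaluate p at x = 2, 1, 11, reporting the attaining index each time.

p(2) = min(-2+0·2=-2, -2+1·2=0, -8+2·2=-4, 4+3·2=10, -2+4·2=6, -6+5·2=4, -8+6·2=4) = -4 (attained by i=2)
p(1) = min(-2+0·1=-2, -2+1·1=-1, -8+2·1=-6, 4+3·1=7, -2+4·1=2, -6+5·1=-1, -8+6·1=-2) = -6 (attained by i=2)
p(11) = min(-2+0·11=-2, -2+1·11=9, -8+2·11=14, 4+3·11=37, -2+4·11=42, -6+5·11=49, -8+6·11=58) = -2 (attained by i=0)
Answer: p(2) = -4; p(1) = -6; p(11) = -2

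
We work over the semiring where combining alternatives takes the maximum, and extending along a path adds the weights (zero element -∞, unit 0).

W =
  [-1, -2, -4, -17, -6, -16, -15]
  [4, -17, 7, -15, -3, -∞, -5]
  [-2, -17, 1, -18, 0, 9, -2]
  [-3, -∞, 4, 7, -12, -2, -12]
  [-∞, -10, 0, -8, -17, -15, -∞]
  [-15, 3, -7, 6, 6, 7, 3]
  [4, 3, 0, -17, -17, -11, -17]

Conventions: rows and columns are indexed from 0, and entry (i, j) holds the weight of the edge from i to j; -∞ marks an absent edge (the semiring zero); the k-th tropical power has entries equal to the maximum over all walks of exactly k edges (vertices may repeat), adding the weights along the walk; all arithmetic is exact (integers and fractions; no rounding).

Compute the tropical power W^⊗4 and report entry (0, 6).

W^⊗2:
  [2, -3, 5, -10, -4, 5, -6]
  [5, 2, 8, -8, 7, 16, 5]
  [2, 12, 2, 15, 15, 16, 12]
  [4, 1, 11, 14, 4, 13, 2]
  [-2, -12, 1, -1, 0, 9, -2]
  [7, 10, 10, 13, 13, 14, 10]
  [7, 2, 10, -5, 0, 9, -2]
W^⊗3:
  [3, 8, 6, 11, 11, 14, 8]
  [9, 19, 9, 22, 22, 23, 19]
  [16, 19, 19, 22, 22, 23, 19]
  [11, 16, 18, 21, 19, 20, 16]
  [2, 12, 3, 15, 15, 16, 12]
  [14, 17, 17, 20, 20, 21, 17]
  [8, 12, 11, 15, 15, 19, 12]
W^⊗4:
  [12, 17, 15, 20, 20, 21, 17]
  [23, 26, 26, 29, 29, 30, 26]
  [23, 26, 26, 29, 29, 30, 26]
  [20, 23, 25, 28, 26, 27, 23]
  [16, 19, 19, 22, 22, 23, 19]
  [21, 24, 24, 27, 27, 28, 24]
  [16, 22, 19, 25, 25, 26, 22]
Key observation: the optimum is the walk 0->1->2->5->6, with weight (-2) + 7 + 9 + 3 = 17.
Optimal value attained by: walk 0->1->2->5->6.
Answer: (W^⊗4)[0][6] = 17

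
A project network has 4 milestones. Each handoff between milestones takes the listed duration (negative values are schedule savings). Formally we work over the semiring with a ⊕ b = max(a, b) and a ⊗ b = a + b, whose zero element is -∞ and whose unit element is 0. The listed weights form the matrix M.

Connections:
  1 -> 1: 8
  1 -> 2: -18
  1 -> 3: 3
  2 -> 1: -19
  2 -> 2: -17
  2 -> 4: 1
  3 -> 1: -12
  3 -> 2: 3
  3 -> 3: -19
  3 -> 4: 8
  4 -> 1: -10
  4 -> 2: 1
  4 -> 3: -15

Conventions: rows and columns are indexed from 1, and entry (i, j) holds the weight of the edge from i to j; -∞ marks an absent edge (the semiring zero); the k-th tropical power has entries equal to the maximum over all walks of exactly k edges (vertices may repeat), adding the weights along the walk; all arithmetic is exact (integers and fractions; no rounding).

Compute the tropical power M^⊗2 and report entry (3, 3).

M^⊗2:
  [16, 6, 11, 11]
  [-9, 2, -14, -16]
  [-2, 9, -7, 4]
  [-2, -12, -7, 2]
Key observation: the optimum is the walk 3->4->3, with weight 8 + (-15) = -7.
Optimal value attained by: walk 3->4->3.
Answer: (M^⊗2)[3][3] = -7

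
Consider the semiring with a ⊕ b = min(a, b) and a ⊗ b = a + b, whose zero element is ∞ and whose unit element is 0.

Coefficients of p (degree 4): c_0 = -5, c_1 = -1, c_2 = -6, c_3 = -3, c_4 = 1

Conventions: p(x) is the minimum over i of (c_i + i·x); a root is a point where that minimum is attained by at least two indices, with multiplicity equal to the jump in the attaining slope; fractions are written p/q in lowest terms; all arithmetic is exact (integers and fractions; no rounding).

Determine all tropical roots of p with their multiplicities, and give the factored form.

hull edge (i=0, c=-5) to (i=2, c=-6): slope -1/2, span 2
hull edge (i=2, c=-6) to (i=3, c=-3): slope 3, span 1
hull edge (i=3, c=-3) to (i=4, c=1): slope 4, span 1
Factored form: p(x) = 1 ⊗ (x ⊕ (-4)) ⊗ (x ⊕ (-3)) ⊗ (x ⊕ 1/2) ⊗ (x ⊕ 1/2)
Answer: roots = -4 (mult 1), -3 (mult 1), 1/2 (mult 2)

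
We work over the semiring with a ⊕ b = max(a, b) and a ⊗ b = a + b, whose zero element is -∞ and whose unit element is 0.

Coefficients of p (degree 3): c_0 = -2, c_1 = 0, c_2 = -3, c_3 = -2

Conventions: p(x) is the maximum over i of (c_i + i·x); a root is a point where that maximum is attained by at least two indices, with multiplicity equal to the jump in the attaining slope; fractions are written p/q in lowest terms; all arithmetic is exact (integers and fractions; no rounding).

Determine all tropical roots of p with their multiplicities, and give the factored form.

hull edge (i=0, c=-2) to (i=1, c=0): slope 2, span 1
hull edge (i=1, c=0) to (i=3, c=-2): slope -1, span 2
Factored form: p(x) = -2 ⊗ (x ⊕ (-2)) ⊗ (x ⊕ 1) ⊗ (x ⊕ 1)
Answer: roots = -2 (mult 1), 1 (mult 2)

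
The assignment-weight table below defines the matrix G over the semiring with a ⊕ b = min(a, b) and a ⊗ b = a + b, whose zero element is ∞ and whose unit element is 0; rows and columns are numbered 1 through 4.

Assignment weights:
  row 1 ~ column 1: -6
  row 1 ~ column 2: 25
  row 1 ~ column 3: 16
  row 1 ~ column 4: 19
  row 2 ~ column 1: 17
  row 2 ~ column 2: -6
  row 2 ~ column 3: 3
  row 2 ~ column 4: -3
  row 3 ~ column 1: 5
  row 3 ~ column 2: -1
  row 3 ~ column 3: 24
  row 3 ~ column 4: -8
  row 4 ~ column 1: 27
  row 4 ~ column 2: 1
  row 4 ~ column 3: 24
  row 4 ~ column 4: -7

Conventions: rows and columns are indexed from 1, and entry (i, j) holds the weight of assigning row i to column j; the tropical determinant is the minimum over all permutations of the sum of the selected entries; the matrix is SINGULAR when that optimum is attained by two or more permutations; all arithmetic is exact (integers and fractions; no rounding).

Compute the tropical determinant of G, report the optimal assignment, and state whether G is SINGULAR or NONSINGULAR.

σ = (1, 2, 3, 4): (-6) + (-6) + 24 + (-7) = 5
σ = (1, 2, 4, 3): (-6) + (-6) + (-8) + 24 = 4
σ = (1, 3, 2, 4): (-6) + 3 + (-1) + (-7) = -11
σ = (1, 3, 4, 2): (-6) + 3 + (-8) + 1 = -10
σ = (1, 4, 2, 3): (-6) + (-3) + (-1) + 24 = 14
σ = (1, 4, 3, 2): (-6) + (-3) + 24 + 1 = 16
σ = (2, 1, 3, 4): 25 + 17 + 24 + (-7) = 59
σ = (2, 1, 4, 3): 25 + 17 + (-8) + 24 = 58
σ = (2, 3, 1, 4): 25 + 3 + 5 + (-7) = 26
σ = (2, 3, 4, 1): 25 + 3 + (-8) + 27 = 47
σ = (2, 4, 1, 3): 25 + (-3) + 5 + 24 = 51
σ = (2, 4, 3, 1): 25 + (-3) + 24 + 27 = 73
σ = (3, 1, 2, 4): 16 + 17 + (-1) + (-7) = 25
σ = (3, 1, 4, 2): 16 + 17 + (-8) + 1 = 26
σ = (3, 2, 1, 4): 16 + (-6) + 5 + (-7) = 8
σ = (3, 2, 4, 1): 16 + (-6) + (-8) + 27 = 29
σ = (3, 4, 1, 2): 16 + (-3) + 5 + 1 = 19
σ = (3, 4, 2, 1): 16 + (-3) + (-1) + 27 = 39
σ = (4, 1, 2, 3): 19 + 17 + (-1) + 24 = 59
σ = (4, 1, 3, 2): 19 + 17 + 24 + 1 = 61
σ = (4, 2, 1, 3): 19 + (-6) + 5 + 24 = 42
σ = (4, 2, 3, 1): 19 + (-6) + 24 + 27 = 64
σ = (4, 3, 1, 2): 19 + 3 + 5 + 1 = 28
σ = (4, 3, 2, 1): 19 + 3 + (-1) + 27 = 48
Optimal value attained by: σ = (1, 3, 2, 4).
Answer: det⊕(G) = -11; verdict: NONSINGULAR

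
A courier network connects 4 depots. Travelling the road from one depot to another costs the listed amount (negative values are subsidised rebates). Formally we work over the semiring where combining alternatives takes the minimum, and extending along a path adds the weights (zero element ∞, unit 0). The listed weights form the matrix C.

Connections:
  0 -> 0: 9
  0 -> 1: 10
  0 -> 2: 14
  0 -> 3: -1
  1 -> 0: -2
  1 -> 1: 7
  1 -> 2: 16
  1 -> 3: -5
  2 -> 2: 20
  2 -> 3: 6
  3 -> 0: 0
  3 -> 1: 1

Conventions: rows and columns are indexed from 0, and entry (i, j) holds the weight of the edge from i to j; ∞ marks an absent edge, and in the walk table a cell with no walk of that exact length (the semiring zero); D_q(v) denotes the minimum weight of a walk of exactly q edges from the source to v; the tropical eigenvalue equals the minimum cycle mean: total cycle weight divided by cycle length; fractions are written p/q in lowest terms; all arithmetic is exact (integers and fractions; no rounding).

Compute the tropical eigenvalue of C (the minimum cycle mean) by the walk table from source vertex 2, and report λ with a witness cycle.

q=0: [∞, ∞, 0, ∞]
q=1: [∞, ∞, 20, 6]
q=2: [6, 7, 40, 26]
q=3: [5, 14, 20, 2]
q=4: [2, 3, 19, 4]
Optimal cycle mean attained by: cycle 1->3->1, total (-5) + 1, length 2.
Answer: λ = -2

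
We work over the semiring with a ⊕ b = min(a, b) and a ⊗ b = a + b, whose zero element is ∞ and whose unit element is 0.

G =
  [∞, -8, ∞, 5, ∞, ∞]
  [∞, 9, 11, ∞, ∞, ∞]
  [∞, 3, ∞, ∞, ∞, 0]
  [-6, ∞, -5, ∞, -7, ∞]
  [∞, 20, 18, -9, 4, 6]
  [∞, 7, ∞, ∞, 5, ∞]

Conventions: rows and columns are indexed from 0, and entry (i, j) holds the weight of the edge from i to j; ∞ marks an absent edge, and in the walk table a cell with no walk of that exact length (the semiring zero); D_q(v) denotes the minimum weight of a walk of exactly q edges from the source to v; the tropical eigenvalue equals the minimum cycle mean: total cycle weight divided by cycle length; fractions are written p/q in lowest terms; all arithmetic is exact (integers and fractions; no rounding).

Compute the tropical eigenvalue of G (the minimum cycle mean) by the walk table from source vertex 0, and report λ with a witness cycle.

q=0: [0, ∞, ∞, ∞, ∞, ∞]
q=1: [∞, -8, ∞, 5, ∞, ∞]
q=2: [-1, 1, 0, ∞, -2, ∞]
q=3: [∞, -9, 12, -11, 2, 0]
q=4: [-17, 0, -16, -7, -18, 8]
q=5: [-13, -25, -12, -27, -14, -16]
q=6: [-33, -21, -32, -23, -34, -12]
Optimal cycle mean attained by: cycle 3->4->3, total (-7) + (-9), length 2.
Answer: λ = -8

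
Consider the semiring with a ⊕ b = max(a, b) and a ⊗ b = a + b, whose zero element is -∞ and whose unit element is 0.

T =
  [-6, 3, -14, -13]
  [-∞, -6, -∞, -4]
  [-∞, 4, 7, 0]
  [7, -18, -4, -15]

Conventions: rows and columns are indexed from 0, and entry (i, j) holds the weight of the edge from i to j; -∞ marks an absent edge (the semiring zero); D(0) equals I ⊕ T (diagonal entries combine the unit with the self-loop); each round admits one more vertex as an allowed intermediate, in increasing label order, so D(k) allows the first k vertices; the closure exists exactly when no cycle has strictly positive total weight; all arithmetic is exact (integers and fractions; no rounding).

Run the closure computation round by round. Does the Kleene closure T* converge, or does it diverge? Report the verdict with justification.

Detection: at round 0, diagonal entry (2, 2) turns strictly positive.
Key observation: the cycle 2->2 has total weight 7, which is strictly positive.
Answer: DIVERGES — positive cycle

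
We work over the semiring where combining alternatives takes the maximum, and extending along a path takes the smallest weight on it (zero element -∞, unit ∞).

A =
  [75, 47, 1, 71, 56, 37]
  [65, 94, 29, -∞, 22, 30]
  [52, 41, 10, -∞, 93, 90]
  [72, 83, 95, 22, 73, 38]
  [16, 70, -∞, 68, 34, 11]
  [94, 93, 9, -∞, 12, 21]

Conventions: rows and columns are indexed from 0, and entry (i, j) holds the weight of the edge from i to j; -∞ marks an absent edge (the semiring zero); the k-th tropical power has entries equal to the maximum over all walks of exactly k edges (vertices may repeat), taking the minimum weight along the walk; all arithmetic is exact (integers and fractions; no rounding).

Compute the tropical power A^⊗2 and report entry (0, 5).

A^⊗2:
  [75, 71, 71, 71, 71, 38]
  [65, 94, 29, 65, 56, 37]
  [90, 90, 29, 68, 52, 37]
  [72, 83, 29, 71, 93, 90]
  [68, 70, 68, 34, 68, 38]
  [75, 93, 29, 71, 56, 37]
Key observation: the optimum is the walk 0->3->5, with weight 71 min 38 = 38.
Optimal value attained by: walk 0->3->5.
Answer: (A^⊗2)[0][5] = 38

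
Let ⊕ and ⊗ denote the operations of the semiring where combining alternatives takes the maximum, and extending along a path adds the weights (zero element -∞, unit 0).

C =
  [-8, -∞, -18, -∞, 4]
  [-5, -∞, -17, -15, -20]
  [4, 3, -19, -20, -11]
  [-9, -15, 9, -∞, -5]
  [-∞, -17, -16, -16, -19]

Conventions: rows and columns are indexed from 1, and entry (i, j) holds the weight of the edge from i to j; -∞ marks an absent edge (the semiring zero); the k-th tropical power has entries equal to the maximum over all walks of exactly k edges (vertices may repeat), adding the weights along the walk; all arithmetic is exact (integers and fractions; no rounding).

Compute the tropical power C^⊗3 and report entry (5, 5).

C^⊗2:
  [-14, -13, -12, -12, -4]
  [-13, -14, -6, -36, -1]
  [-2, -16, -11, -12, 8]
  [13, 12, -10, -11, -2]
  [-12, -13, -7, -32, -21]
C^⊗3:
  [-8, -9, -3, -20, -10]
  [-2, -3, -17, -17, -9]
  [-7, -8, -3, -8, 2]
  [7, -7, -2, -3, 17]
  [-3, -4, -23, -27, -8]
Key observation: the optimum is the walk 5->3->1->5, with weight (-16) + 4 + 4 = -8.
Optimal value attained by: walk 5->3->1->5.
Answer: (C^⊗3)[5][5] = -8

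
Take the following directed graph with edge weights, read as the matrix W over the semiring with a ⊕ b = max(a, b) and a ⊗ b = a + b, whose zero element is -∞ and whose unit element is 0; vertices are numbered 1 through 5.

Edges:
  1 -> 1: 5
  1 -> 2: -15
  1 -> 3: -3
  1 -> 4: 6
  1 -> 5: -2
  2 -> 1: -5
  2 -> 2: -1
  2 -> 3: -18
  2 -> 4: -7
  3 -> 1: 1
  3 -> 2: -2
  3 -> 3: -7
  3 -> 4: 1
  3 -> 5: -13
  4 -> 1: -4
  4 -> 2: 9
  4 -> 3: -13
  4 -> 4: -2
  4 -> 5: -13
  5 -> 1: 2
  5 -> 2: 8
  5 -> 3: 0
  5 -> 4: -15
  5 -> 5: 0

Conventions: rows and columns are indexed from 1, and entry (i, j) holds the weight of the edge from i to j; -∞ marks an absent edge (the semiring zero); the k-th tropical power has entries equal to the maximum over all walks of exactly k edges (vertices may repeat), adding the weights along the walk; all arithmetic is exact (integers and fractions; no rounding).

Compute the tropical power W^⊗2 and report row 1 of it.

W^⊗2:
  [10, 15, 2, 11, 3]
  [0, 2, -8, 1, -7]
  [6, 10, -2, 7, -1]
  [4, 8, -7, 2, -6]
  [7, 8, 0, 8, 0]
Answer: row 1 of W^⊗2 = [10, 15, 2, 11, 3]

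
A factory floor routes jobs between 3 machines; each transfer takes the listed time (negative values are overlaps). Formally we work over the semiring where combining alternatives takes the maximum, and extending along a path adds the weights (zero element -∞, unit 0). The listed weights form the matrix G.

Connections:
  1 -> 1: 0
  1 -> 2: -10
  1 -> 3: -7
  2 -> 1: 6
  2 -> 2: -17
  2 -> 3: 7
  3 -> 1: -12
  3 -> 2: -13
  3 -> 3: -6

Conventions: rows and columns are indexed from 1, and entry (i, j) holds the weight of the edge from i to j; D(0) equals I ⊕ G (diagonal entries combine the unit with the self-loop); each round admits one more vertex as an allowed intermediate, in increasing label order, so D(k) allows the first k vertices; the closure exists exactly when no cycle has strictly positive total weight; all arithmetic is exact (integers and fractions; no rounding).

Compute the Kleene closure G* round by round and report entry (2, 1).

D(0):
  [0, -10, -7]
  [6, 0, 7]
  [-12, -13, 0]
D(1):
  [0, -10, -7]
  [6, 0, 7]
  [-12, -13, 0]
D(2):
  [0, -10, -3]
  [6, 0, 7]
  [-7, -13, 0]
D(3):
  [0, -10, -3]
  [6, 0, 7]
  [-7, -13, 0]
Answer: G*[2][1] = 6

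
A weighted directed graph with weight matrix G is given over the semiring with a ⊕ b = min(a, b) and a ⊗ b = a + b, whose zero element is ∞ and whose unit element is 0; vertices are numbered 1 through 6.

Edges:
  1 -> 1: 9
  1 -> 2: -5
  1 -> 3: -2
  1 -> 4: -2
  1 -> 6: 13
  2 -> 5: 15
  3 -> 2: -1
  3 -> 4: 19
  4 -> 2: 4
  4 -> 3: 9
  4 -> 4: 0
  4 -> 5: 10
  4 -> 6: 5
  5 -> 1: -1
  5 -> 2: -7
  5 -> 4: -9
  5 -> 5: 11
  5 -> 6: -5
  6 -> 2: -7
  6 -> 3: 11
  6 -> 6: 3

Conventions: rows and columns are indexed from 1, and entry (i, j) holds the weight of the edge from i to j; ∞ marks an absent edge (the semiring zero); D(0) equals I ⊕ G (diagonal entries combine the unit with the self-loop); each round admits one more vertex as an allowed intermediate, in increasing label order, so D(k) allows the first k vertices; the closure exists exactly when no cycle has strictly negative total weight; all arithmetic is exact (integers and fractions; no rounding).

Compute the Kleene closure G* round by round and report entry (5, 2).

D(0):
  [0, -5, -2, -2, ∞, 13]
  [∞, 0, ∞, ∞, 15, ∞]
  [∞, -1, 0, 19, ∞, ∞]
  [∞, 4, 9, 0, 10, 5]
  [-1, -7, ∞, -9, 0, -5]
  [∞, -7, 11, ∞, ∞, 0]
D(1):
  [0, -5, -2, -2, ∞, 13]
  [∞, 0, ∞, ∞, 15, ∞]
  [∞, -1, 0, 19, ∞, ∞]
  [∞, 4, 9, 0, 10, 5]
  [-1, -7, -3, -9, 0, -5]
  [∞, -7, 11, ∞, ∞, 0]
D(2):
  [0, -5, -2, -2, 10, 13]
  [∞, 0, ∞, ∞, 15, ∞]
  [∞, -1, 0, 19, 14, ∞]
  [∞, 4, 9, 0, 10, 5]
  [-1, -7, -3, -9, 0, -5]
  [∞, -7, 11, ∞, 8, 0]
D(3):
  [0, -5, -2, -2, 10, 13]
  [∞, 0, ∞, ∞, 15, ∞]
  [∞, -1, 0, 19, 14, ∞]
  [∞, 4, 9, 0, 10, 5]
  [-1, -7, -3, -9, 0, -5]
  [∞, -7, 11, 30, 8, 0]
D(4):
  [0, -5, -2, -2, 8, 3]
  [∞, 0, ∞, ∞, 15, ∞]
  [∞, -1, 0, 19, 14, 24]
  [∞, 4, 9, 0, 10, 5]
  [-1, -7, -3, -9, 0, -5]
  [∞, -7, 11, 30, 8, 0]
D(5):
  [0, -5, -2, -2, 8, 3]
  [14, 0, 12, 6, 15, 10]
  [13, -1, 0, 5, 14, 9]
  [9, 3, 7, 0, 10, 5]
  [-1, -7, -3, -9, 0, -5]
  [7, -7, 5, -1, 8, 0]
D(6):
  [0, -5, -2, -2, 8, 3]
  [14, 0, 12, 6, 15, 10]
  [13, -1, 0, 5, 14, 9]
  [9, -2, 7, 0, 10, 5]
  [-1, -12, -3, -9, 0, -5]
  [7, -7, 5, -1, 8, 0]
Answer: G*[5][2] = -12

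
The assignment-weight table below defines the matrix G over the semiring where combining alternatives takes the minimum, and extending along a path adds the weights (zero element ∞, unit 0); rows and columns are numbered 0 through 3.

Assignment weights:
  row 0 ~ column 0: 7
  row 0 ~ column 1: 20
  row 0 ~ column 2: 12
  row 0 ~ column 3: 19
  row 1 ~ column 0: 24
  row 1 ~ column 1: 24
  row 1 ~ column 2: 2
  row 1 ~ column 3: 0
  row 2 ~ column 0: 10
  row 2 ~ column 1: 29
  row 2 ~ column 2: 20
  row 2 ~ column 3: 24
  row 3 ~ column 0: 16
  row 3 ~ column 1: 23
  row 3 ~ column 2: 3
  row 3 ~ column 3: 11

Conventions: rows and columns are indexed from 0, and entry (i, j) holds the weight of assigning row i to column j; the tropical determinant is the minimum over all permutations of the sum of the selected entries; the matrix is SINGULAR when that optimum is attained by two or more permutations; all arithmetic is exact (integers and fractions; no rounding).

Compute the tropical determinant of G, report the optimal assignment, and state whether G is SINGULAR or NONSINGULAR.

σ = (0, 1, 2, 3): 7 + 24 + 20 + 11 = 62
σ = (0, 1, 3, 2): 7 + 24 + 24 + 3 = 58
σ = (0, 2, 1, 3): 7 + 2 + 29 + 11 = 49
σ = (0, 2, 3, 1): 7 + 2 + 24 + 23 = 56
σ = (0, 3, 1, 2): 7 + 0 + 29 + 3 = 39
σ = (0, 3, 2, 1): 7 + 0 + 20 + 23 = 50
σ = (1, 0, 2, 3): 20 + 24 + 20 + 11 = 75
σ = (1, 0, 3, 2): 20 + 24 + 24 + 3 = 71
σ = (1, 2, 0, 3): 20 + 2 + 10 + 11 = 43
σ = (1, 2, 3, 0): 20 + 2 + 24 + 16 = 62
σ = (1, 3, 0, 2): 20 + 0 + 10 + 3 = 33
σ = (1, 3, 2, 0): 20 + 0 + 20 + 16 = 56
σ = (2, 0, 1, 3): 12 + 24 + 29 + 11 = 76
σ = (2, 0, 3, 1): 12 + 24 + 24 + 23 = 83
σ = (2, 1, 0, 3): 12 + 24 + 10 + 11 = 57
σ = (2, 1, 3, 0): 12 + 24 + 24 + 16 = 76
σ = (2, 3, 0, 1): 12 + 0 + 10 + 23 = 45
σ = (2, 3, 1, 0): 12 + 0 + 29 + 16 = 57
σ = (3, 0, 1, 2): 19 + 24 + 29 + 3 = 75
σ = (3, 0, 2, 1): 19 + 24 + 20 + 23 = 86
σ = (3, 1, 0, 2): 19 + 24 + 10 + 3 = 56
σ = (3, 1, 2, 0): 19 + 24 + 20 + 16 = 79
σ = (3, 2, 0, 1): 19 + 2 + 10 + 23 = 54
σ = (3, 2, 1, 0): 19 + 2 + 29 + 16 = 66
Optimal value attained by: σ = (1, 3, 0, 2).
Answer: det⊕(G) = 33; verdict: NONSINGULAR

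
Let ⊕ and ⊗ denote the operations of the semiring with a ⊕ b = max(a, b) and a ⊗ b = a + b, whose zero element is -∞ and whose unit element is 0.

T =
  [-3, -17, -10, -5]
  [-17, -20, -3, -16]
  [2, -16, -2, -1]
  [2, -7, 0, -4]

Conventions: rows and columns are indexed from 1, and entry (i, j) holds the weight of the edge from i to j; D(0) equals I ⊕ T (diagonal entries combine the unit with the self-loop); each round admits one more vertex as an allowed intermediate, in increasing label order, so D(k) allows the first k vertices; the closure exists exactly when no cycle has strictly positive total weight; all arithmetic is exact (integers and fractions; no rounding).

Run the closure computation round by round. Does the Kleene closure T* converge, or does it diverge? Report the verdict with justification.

D(0):
  [0, -17, -10, -5]
  [-17, 0, -3, -16]
  [2, -16, 0, -1]
  [2, -7, 0, 0]
D(1):
  [0, -17, -10, -5]
  [-17, 0, -3, -16]
  [2, -15, 0, -1]
  [2, -7, 0, 0]
D(2):
  [0, -17, -10, -5]
  [-17, 0, -3, -16]
  [2, -15, 0, -1]
  [2, -7, 0, 0]
D(3):
  [0, -17, -10, -5]
  [-1, 0, -3, -4]
  [2, -15, 0, -1]
  [2, -7, 0, 0]
D(4):
  [0, -12, -5, -5]
  [-1, 0, -3, -4]
  [2, -8, 0, -1]
  [2, -7, 0, 0]
Key observation: every diagonal entry stays at the unit through all rounds, so no improving cycle exists.
Answer: CONVERGES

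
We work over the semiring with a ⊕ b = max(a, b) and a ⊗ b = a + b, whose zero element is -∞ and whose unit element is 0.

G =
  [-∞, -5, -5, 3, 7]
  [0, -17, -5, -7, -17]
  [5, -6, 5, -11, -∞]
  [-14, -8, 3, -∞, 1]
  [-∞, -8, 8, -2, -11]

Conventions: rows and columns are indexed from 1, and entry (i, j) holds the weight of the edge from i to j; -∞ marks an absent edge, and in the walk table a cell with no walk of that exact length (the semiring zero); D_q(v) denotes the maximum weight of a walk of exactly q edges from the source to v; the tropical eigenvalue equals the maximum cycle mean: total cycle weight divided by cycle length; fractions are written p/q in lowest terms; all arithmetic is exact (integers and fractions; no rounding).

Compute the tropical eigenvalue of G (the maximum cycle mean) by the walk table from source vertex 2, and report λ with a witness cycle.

q=0: [-∞, 0, -∞, -∞, -∞]
q=1: [0, -17, -5, -7, -17]
q=2: [0, -5, 0, 3, 7]
q=3: [5, -1, 15, 5, 7]
q=4: [20, 9, 20, 8, 12]
q=5: [25, 15, 25, 23, 27]
Optimal cycle mean attained by: cycle 1->5->3->1, total 7 + 8 + 5, length 3.
Answer: λ = 20/3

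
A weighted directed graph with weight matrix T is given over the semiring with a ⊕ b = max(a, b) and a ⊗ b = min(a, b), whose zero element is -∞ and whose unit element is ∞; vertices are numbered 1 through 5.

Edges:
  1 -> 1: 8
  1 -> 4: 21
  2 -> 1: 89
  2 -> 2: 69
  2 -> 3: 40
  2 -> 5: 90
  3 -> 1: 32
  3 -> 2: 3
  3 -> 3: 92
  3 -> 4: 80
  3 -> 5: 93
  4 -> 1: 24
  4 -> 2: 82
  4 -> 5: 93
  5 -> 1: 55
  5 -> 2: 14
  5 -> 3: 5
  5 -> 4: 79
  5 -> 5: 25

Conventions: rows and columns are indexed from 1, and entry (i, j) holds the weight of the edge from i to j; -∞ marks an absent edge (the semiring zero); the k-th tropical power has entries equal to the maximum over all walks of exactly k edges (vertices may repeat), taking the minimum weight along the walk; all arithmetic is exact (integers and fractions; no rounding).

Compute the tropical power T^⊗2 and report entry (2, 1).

T^⊗2:
  [21, 21, -∞, 8, 21]
  [69, 69, 40, 79, 69]
  [55, 80, 92, 80, 92]
  [82, 69, 40, 79, 82]
  [25, 79, 14, 25, 79]
Key observation: the optimum is the walk 2->2->1, with weight 69 min 89 = 69.
Optimal value attained by: walk 2->2->1.
Answer: (T^⊗2)[2][1] = 69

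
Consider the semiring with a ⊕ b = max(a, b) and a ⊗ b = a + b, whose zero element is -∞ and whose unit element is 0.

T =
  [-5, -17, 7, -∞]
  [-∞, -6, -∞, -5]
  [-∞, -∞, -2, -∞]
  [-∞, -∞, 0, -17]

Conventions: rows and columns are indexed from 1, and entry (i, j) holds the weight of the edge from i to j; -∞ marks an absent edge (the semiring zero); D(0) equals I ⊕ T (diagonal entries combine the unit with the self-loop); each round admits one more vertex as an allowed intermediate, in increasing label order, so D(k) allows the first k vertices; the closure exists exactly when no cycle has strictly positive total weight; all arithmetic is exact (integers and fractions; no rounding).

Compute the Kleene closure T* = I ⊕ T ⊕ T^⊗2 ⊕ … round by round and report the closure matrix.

D(0):
  [0, -17, 7, -∞]
  [-∞, 0, -∞, -5]
  [-∞, -∞, 0, -∞]
  [-∞, -∞, 0, 0]
D(1):
  [0, -17, 7, -∞]
  [-∞, 0, -∞, -5]
  [-∞, -∞, 0, -∞]
  [-∞, -∞, 0, 0]
D(2):
  [0, -17, 7, -22]
  [-∞, 0, -∞, -5]
  [-∞, -∞, 0, -∞]
  [-∞, -∞, 0, 0]
D(3):
  [0, -17, 7, -22]
  [-∞, 0, -∞, -5]
  [-∞, -∞, 0, -∞]
  [-∞, -∞, 0, 0]
D(4):
  [0, -17, 7, -22]
  [-∞, 0, -5, -5]
  [-∞, -∞, 0, -∞]
  [-∞, -∞, 0, 0]
Answer: T* = [[0, -17, 7, -22], [-∞, 0, -5, -5], [-∞, -∞, 0, -∞], [-∞, -∞, 0, 0]]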